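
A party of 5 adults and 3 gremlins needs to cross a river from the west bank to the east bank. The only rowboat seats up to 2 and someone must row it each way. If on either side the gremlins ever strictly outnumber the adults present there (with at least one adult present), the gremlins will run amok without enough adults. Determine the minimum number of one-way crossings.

Counting alone: each trip to the east bank takes at most 2 across and each return brings at least 1 back, so after t trips out (and t−1 returns) at most 2t − (t−1) of the 8 are across; that first reaches 8 at t = 7, so at least 13 crossings are needed.
The plan below uses exactly 13 crossings, so it is optimal:
1. 2 gremlins → the east bank.  (the west bank: 5A 1G; the east bank: 0A 2G)
2. 1 gremlin ← the west bank.  (the west bank: 5A 2G; the east bank: 0A 1G)
3. 2 gremlins → the east bank.  (the west bank: 5A 0G; the east bank: 0A 3G)
4. 1 gremlin ← the west bank.  (the west bank: 5A 1G; the east bank: 0A 2G)
5. 2 adults → the east bank.  (the west bank: 3A 1G; the east bank: 2A 2G)
6. 1 gremlin ← the west bank.  (the west bank: 3A 2G; the east bank: 2A 1G)
7. 1 adult and 1 gremlin → the east bank.  (the west bank: 2A 1G; the east bank: 3A 2G)
8. 1 gremlin ← the west bank.  (the west bank: 2A 2G; the east bank: 3A 1G)
9. 2 gremlins → the east bank.  (the west bank: 2A 0G; the east bank: 3A 3G)
10. 1 gremlin ← the west bank.  (the west bank: 2A 1G; the east bank: 3A 2G)
11. 1 adult and 1 gremlin → the east bank.  (the west bank: 1A 0G; the east bank: 4A 3G)
12. 1 gremlin ← the west bank.  (the west bank: 1A 1G; the east bank: 4A 2G)
13. 1 adult and 1 gremlin → the east bank.  (the west bank: 0A 0G; the east bank: 5A 3G)

13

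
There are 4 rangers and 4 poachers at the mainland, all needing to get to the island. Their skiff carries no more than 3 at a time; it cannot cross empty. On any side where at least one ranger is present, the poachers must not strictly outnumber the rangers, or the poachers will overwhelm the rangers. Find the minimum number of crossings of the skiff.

9

Counting alone: each trip to the island takes at most 3 across and each return brings at least 1 back, so after t trips out (and t−1 returns) at most 3t − (t−1) of the 8 are across; that first reaches 8 at t = 4, so at least 7 crossings are needed.
The safety rule pushes this higher. Following every safe sequence of crossings, the most of the 8 that can be at the island as the skiff arrives there on crossing 7 is 7 — never all 8.
So no plan with fewer than 9 crossings exists, and this one achieves 9:
1. 2 poachers → the island.  (the mainland: 4R 2P; the island: 0R 2P)
2. 1 poacher ← the mainland.  (the mainland: 4R 3P; the island: 0R 1P)
3. 3 poachers → the island.  (the mainland: 4R 0P; the island: 0R 4P)
4. 1 poacher ← the mainland.  (the mainland: 4R 1P; the island: 0R 3P)
5. 3 rangers → the island.  (the mainland: 1R 1P; the island: 3R 3P)
6. 1 ranger and 1 poacher ← the mainland.  (the mainland: 2R 2P; the island: 2R 2P)
7. 2 rangers → the island.  (the mainland: 0R 2P; the island: 4R 2P)
8. 1 poacher ← the mainland.  (the mainland: 0R 3P; the island: 4R 1P)
9. 3 poachers → the island.  (the mainland: 0R 0P; the island: 4R 4P)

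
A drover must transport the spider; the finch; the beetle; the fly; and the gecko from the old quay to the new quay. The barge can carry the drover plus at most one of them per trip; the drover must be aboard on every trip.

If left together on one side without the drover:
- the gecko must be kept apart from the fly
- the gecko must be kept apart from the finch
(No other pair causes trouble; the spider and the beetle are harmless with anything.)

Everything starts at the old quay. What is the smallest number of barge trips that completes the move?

Counting alone: the drover can take at most 1 across per trip to the new quay, so moving all 5 needs at least 5 loaded trips out, with a return between consecutive ones — at least 9 crossings.
The safety rule pushes this higher. Following every safe sequence of crossings, the most of the 5 that can be at the new quay as the barge arrives there on crossing 9 is 4 — never all 5.
So no plan with fewer than 11 crossings exists, and this one achieves 11:
1. Drover goes to the new quay with the gecko.  [the old quay: the beetle, the finch, the fly, the spider | the new quay: the gecko]
2. Drover goes back to the old quay alone.  [the old quay: the beetle, the finch, the fly, the spider | the new quay: the gecko]
3. Drover goes to the new quay with the spider.  [the old quay: the beetle, the finch, the fly | the new quay: the gecko, the spider]
4. Drover goes back to the old quay alone.  [the old quay: the beetle, the finch, the fly | the new quay: the gecko, the spider]
5. Drover goes to the new quay with the finch.  [the old quay: the beetle, the fly | the new quay: the finch, the gecko, the spider]
6. Drover goes back to the old quay with the gecko.  [the old quay: the beetle, the fly, the gecko | the new quay: the finch, the spider]
7. Drover goes to the new quay with the fly.  [the old quay: the beetle, the gecko | the new quay: the finch, the fly, the spider]
8. Drover goes back to the old quay alone.  [the old quay: the beetle, the gecko | the new quay: the finch, the fly, the spider]
9. Drover goes to the new quay with the beetle.  [the old quay: the gecko | the new quay: the beetle, the finch, the fly, the spider]
10. Drover goes back to the old quay alone.  [the old quay: the gecko | the new quay: the beetle, the finch, the fly, the spider]
11. Drover goes to the new quay with the gecko.  [the old quay: — | the new quay: the beetle, the finch, the fly, the gecko, the spider]

11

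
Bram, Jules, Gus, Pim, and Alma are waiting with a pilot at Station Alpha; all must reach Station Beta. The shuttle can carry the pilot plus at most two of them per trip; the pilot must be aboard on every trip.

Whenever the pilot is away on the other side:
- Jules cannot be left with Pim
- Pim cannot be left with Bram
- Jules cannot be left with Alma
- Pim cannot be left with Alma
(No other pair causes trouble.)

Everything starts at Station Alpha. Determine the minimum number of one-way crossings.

7

Counting alone: the pilot can take at most 2 across per trip to Station Beta, so moving all 5 needs at least 3 loaded trips out, with a return between consecutive ones — at least 5 crossings.
The safety rule pushes this higher. Following every safe sequence of crossings, the most of the 5 that can be at Station Beta as the shuttle arrives there on crossing 5 is 4 — never all 5.
So no plan with fewer than 7 crossings exists, and this one achieves 7:
1. Pilot goes to Station Beta with Jules and Pim.  [Station Alpha: Alma, Bram, Gus | Station Beta: Jules, Pim]
2. Pilot goes back to Station Alpha with Jules.  [Station Alpha: Alma, Bram, Gus, Jules | Station Beta: Pim]
3. Pilot goes to Station Beta with Bram and Jules.  [Station Alpha: Alma, Gus | Station Beta: Bram, Jules, Pim]
4. Pilot goes back to Station Alpha with Pim.  [Station Alpha: Alma, Gus, Pim | Station Beta: Bram, Jules]
5. Pilot goes to Station Beta with Gus and Pim.  [Station Alpha: Alma | Station Beta: Bram, Gus, Jules, Pim]
6. Pilot goes back to Station Alpha with Pim.  [Station Alpha: Alma, Pim | Station Beta: Bram, Gus, Jules]
7. Pilot goes to Station Beta with Alma and Pim.  [Station Alpha: — | Station Beta: Alma, Bram, Gus, Jules, Pim]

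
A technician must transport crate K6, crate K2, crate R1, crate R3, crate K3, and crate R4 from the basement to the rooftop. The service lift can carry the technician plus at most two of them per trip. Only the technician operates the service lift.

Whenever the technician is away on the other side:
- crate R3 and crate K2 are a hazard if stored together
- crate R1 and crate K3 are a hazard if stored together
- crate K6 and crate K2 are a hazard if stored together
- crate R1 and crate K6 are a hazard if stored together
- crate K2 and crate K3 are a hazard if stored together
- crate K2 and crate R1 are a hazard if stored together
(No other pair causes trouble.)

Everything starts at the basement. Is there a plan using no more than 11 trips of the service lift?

Yes

Yes — this plan uses 9 crossings (≤ 11):
1. Technician goes to the rooftop with crate K2 and crate R1.  [the basement: crate K3, crate K6, crate R3, crate R4 | the rooftop: crate K2, crate R1]
2. Technician goes back to the basement with crate K2.  [the basement: crate K2, crate K3, crate K6, crate R3, crate R4 | the rooftop: crate R1]
3. Technician goes to the rooftop with crate K2 and crate R3.  [the basement: crate K3, crate K6, crate R4 | the rooftop: crate K2, crate R1, crate R3]
4. Technician goes back to the basement with crate K2.  [the basement: crate K2, crate K3, crate K6, crate R4 | the rooftop: crate R1, crate R3]
5. Technician goes to the rooftop with crate K3 and crate K6.  [the basement: crate K2, crate R4 | the rooftop: crate K3, crate K6, crate R1, crate R3]
6. Technician goes back to the basement with crate R1.  [the basement: crate K2, crate R1, crate R4 | the rooftop: crate K3, crate K6, crate R3]
7. Technician goes to the rooftop with crate K2 and crate R4.  [the basement: crate R1 | the rooftop: crate K2, crate K3, crate K6, crate R3, crate R4]
8. Technician goes back to the basement with crate K2.  [the basement: crate K2, crate R1 | the rooftop: crate K3, crate K6, crate R3, crate R4]
9. Technician goes to the rooftop with crate K2 and crate R1.  [the basement: — | the rooftop: crate K2, crate K3, crate K6, crate R1, crate R3, crate R4]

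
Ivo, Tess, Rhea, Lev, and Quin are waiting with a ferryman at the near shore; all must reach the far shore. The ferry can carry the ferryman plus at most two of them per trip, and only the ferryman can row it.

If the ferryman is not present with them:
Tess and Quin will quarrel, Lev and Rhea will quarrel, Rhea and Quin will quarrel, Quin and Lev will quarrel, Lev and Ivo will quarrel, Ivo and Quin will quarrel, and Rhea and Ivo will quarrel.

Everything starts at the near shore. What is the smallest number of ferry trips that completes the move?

impossible

Whatever the first load, the items left behind include a forbidden pair without the ferryman. No opening move is safe, so no plan exists.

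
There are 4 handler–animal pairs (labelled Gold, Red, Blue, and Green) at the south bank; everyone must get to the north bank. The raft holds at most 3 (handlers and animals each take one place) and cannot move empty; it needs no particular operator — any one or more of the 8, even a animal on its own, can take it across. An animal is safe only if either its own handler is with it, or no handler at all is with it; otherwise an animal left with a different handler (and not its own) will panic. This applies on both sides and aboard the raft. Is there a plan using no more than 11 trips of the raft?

Yes — this plan uses 9 crossings (≤ 11):
1. animal Gold and handler Gold cross → the north bank.
2. handler Gold crosses ← the south bank.
3. animal Red, handler Gold, and handler Red cross → the north bank.
4. animal Gold and handler Gold cross ← the south bank.
5. handler Blue, handler Gold, and handler Green cross → the north bank.
6. animal Red crosses ← the south bank.
7. animal Gold and animal Red cross → the north bank.
8. animal Gold crosses ← the south bank.
9. animal Blue, animal Gold, and animal Green cross → the north bank.

Yes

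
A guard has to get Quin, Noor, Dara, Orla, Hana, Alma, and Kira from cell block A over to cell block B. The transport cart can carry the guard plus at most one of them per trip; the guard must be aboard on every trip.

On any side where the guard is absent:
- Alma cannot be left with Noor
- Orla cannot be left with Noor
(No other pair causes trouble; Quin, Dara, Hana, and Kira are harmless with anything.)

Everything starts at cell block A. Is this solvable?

1. Guard goes to cell block B with Noor.  [cell block A: Alma, Dara, Hana, Kira, Orla, Quin | cell block B: Noor]
2. Guard goes back to cell block A alone.  [cell block A: Alma, Dara, Hana, Kira, Orla, Quin | cell block B: Noor]
3. Guard goes to cell block B with Quin.  [cell block A: Alma, Dara, Hana, Kira, Orla | cell block B: Noor, Quin]
4. Guard goes back to cell block A alone.  [cell block A: Alma, Dara, Hana, Kira, Orla | cell block B: Noor, Quin]
5. Guard goes to cell block B with Dara.  [cell block A: Alma, Hana, Kira, Orla | cell block B: Dara, Noor, Quin]
6. Guard goes back to cell block A alone.  [cell block A: Alma, Hana, Kira, Orla | cell block B: Dara, Noor, Quin]
7. Guard goes to cell block B with Orla.  [cell block A: Alma, Hana, Kira | cell block B: Dara, Noor, Orla, Quin]
8. Guard goes back to cell block A with Noor.  [cell block A: Alma, Hana, Kira, Noor | cell block B: Dara, Orla, Quin]
9. Guard goes to cell block B with Alma.  [cell block A: Hana, Kira, Noor | cell block B: Alma, Dara, Orla, Quin]
10. Guard goes back to cell block A alone.  [cell block A: Hana, Kira, Noor | cell block B: Alma, Dara, Orla, Quin]
11. Guard goes to cell block B with Hana.  [cell block A: Kira, Noor | cell block B: Alma, Dara, Hana, Orla, Quin]
12. Guard goes back to cell block A alone.  [cell block A: Kira, Noor | cell block B: Alma, Dara, Hana, Orla, Quin]
13. Guard goes to cell block B with Kira.  [cell block A: Noor | cell block B: Alma, Dara, Hana, Kira, Orla, Quin]
14. Guard goes back to cell block A alone.  [cell block A: Noor | cell block B: Alma, Dara, Hana, Kira, Orla, Quin]
15. Guard goes to cell block B with Noor.  [cell block A: — | cell block B: Alma, Dara, Hana, Kira, Noor, Orla, Quin]

Yes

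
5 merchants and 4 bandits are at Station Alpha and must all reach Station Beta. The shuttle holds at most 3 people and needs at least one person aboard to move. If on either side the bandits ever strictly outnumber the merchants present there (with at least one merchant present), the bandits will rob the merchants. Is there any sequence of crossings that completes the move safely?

Yes

1. 3 bandits → Station Beta.  (Station Alpha: 5M 1B; Station Beta: 0M 3B)
2. 1 bandit ← Station Alpha.  (Station Alpha: 5M 2B; Station Beta: 0M 2B)
3. 3 merchants → Station Beta.  (Station Alpha: 2M 2B; Station Beta: 3M 2B)
4. 1 merchant ← Station Alpha.  (Station Alpha: 3M 2B; Station Beta: 2M 2B)
5. 2 merchants and 1 bandit → Station Beta.  (Station Alpha: 1M 1B; Station Beta: 4M 3B)
6. 1 merchant ← Station Alpha.  (Station Alpha: 2M 1B; Station Beta: 3M 3B)
7. 2 merchants and 1 bandit → Station Beta.  (Station Alpha: 0M 0B; Station Beta: 5M 4B)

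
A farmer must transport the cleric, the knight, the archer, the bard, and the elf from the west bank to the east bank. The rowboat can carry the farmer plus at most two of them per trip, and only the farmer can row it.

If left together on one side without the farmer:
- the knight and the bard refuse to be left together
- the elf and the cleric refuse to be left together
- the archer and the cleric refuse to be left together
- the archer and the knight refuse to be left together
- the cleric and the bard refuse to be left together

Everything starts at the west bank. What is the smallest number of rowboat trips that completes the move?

Counting alone: the farmer can take at most 2 across per trip to the east bank, so moving all 5 needs at least 3 loaded trips out, with a return between consecutive ones — at least 5 crossings.
The safety rule pushes this higher. Following every safe sequence of crossings, the most of the 5 that can be at the east bank as the rowboat arrives there on crossing 5 is 4 — never all 5.
So no plan with fewer than 7 crossings exists, and this one achieves 7:
1. Farmer goes to the east bank with the cleric and the knight.
2. Farmer goes back to the west bank alone.
3. Farmer goes to the east bank with the archer.
4. Farmer goes back to the west bank with the cleric and the knight.
5. Farmer goes to the east bank with the bard and the elf.
6. Farmer goes back to the west bank alone.
7. Farmer goes to the east bank with the cleric and the knight.

7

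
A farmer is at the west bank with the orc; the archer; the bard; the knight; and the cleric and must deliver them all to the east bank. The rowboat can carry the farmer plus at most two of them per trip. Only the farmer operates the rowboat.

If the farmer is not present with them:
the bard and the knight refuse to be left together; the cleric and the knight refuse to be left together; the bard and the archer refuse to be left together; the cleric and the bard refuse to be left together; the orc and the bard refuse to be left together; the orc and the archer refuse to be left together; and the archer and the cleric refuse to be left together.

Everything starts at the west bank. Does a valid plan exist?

Whatever the first load, the items left behind include a forbidden pair without the farmer. No opening move is safe, so no plan exists.

No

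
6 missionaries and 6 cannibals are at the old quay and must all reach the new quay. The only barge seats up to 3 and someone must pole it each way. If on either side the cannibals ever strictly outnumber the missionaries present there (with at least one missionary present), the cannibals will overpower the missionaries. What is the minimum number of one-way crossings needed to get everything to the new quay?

Following every safe sequence of crossings from the start, the most of the 12 that can be at the new quay as the barge arrives there on crossings 1, 3, 5 is 3, 5, 6 respectively; the best ever achieved is 6 of 12.
From crossing 7 on, no configuration arises that was not already reachable earlier: only 17 distinct safe configurations (who is on which side, and where the barge is) can ever be reached, none of them has everyone across, and every continuation just revisits them. They are: 0 missionaries + 0 cannibals across (barge back at the start); 0 missionaries + 1 cannibal across (barge there); 0 missionaries + 1 cannibal across (barge back at the start); 0 missionaries + 2 cannibals across (barge there); 0 missionaries + 2 cannibals across (barge back at the start); 0 missionaries + 3 cannibals across (barge there); 0 missionaries + 3 cannibals across (barge back at the start); 0 missionaries + 4 cannibals across (barge there); 0 missionaries + 4 cannibals across (barge back at the start); 0 missionaries + 5 cannibals across (barge there); 0 missionaries + 5 cannibals across (barge back at the start); 0 missionaries + 6 cannibals across (barge there); 1 missionary + 1 cannibal across (barge there); 1 missionary + 1 cannibal across (barge back at the start); 2 missionaries + 2 cannibals across (barge there); 2 missionaries + 2 cannibals across (barge back at the start); 3 missionaries + 3 cannibals across (barge there). So no valid plan exists.

impossible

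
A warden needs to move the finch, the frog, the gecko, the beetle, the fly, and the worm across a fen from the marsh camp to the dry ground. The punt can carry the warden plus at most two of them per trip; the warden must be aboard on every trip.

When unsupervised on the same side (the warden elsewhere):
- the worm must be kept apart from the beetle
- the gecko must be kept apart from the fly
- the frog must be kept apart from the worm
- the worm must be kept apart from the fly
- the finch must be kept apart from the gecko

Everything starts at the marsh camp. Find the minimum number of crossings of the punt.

7

Counting alone: the warden can take at most 2 across per trip to the dry ground, so moving all 6 needs at least 3 loaded trips out, with a return between consecutive ones — at least 5 crossings.
The safety rule pushes this higher. Following every safe sequence of crossings, the most of the 6 that can be at the dry ground as the punt arrives there on crossing 5 is 5 — never all 6.
So no plan with fewer than 7 crossings exists, and this one achieves 7:
1. Warden goes to the dry ground with the gecko and the worm.
2. Warden goes back to the marsh camp alone.
3. Warden goes to the dry ground with the finch and the frog.
4. Warden goes back to the marsh camp with the gecko and the worm.
5. Warden goes to the dry ground with the beetle and the fly.
6. Warden goes back to the marsh camp alone.
7. Warden goes to the dry ground with the gecko and the worm.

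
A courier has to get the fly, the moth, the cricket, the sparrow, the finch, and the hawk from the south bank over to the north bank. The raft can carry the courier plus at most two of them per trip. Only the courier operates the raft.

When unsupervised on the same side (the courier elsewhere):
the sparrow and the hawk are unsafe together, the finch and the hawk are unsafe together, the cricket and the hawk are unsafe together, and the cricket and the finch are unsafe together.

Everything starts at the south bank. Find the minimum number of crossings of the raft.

9

Counting alone: the courier can take at most 2 across per trip to the north bank, so moving all 6 needs at least 3 loaded trips out, with a return between consecutive ones — at least 5 crossings.
The safety rule pushes this higher. Following every safe sequence of crossings, the most of the 6 that can be at the north bank as the raft arrives there on crossings 5, 7 is 4, 5 respectively — never all 6.
So no plan with fewer than 9 crossings exists, and this one achieves 9:
1. Courier goes to the north bank with the cricket and the hawk.  [the south bank: the finch, the fly, the moth, the sparrow | the north bank: the cricket, the hawk]
2. Courier goes back to the south bank with the cricket.  [the south bank: the cricket, the finch, the fly, the moth, the sparrow | the north bank: the hawk]
3. Courier goes to the north bank with the cricket and the fly.  [the south bank: the finch, the moth, the sparrow | the north bank: the cricket, the fly, the hawk]
4. Courier goes back to the south bank with the cricket.  [the south bank: the cricket, the finch, the moth, the sparrow | the north bank: the fly, the hawk]
5. Courier goes to the north bank with the cricket and the moth.  [the south bank: the finch, the sparrow | the north bank: the cricket, the fly, the hawk, the moth]
6. Courier goes back to the south bank with the cricket.  [the south bank: the cricket, the finch, the sparrow | the north bank: the fly, the hawk, the moth]
7. Courier goes to the north bank with the cricket and the sparrow.  [the south bank: the finch | the north bank: the cricket, the fly, the hawk, the moth, the sparrow]
8. Courier goes back to the south bank with the hawk.  [the south bank: the finch, the hawk | the north bank: the cricket, the fly, the moth, the sparrow]
9. Courier goes to the north bank with the finch and the hawk.  [the south bank: — | the north bank: the cricket, the finch, the fly, the hawk, the moth, the sparrow]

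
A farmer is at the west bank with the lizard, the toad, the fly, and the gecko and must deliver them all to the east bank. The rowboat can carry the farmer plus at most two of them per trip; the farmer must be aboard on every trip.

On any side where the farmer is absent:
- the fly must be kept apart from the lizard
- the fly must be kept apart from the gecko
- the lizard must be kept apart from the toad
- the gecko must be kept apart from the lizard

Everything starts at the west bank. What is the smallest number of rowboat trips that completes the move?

5

Counting alone: the farmer can take at most 2 across per trip to the east bank, so moving all 4 needs at least 2 loaded trips out, with a return between consecutive ones — at least 3 crossings.
The safety rule pushes this higher. Following every safe sequence of crossings, the most of the 4 that can be at the east bank as the rowboat arrives there on crossing 3 is 3 — never all 4.
So no plan with fewer than 5 crossings exists, and this one achieves 5:
1. Farmer goes to the east bank with the fly and the lizard.  [the west bank: the gecko, the toad | the east bank: the fly, the lizard]
2. Farmer goes back to the west bank with the lizard.  [the west bank: the gecko, the lizard, the toad | the east bank: the fly]
3. Farmer goes to the east bank with the lizard and the toad.  [the west bank: the gecko | the east bank: the fly, the lizard, the toad]
4. Farmer goes back to the west bank with the lizard.  [the west bank: the gecko, the lizard | the east bank: the fly, the toad]
5. Farmer goes to the east bank with the gecko and the lizard.  [the west bank: — | the east bank: the fly, the gecko, the lizard, the toad]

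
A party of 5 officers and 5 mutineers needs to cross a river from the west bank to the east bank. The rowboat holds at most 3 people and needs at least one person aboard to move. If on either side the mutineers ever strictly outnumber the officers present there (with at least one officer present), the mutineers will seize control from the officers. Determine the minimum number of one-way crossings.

11

Counting alone: each trip to the east bank takes at most 3 across and each return brings at least 1 back, so after t trips out (and t−1 returns) at most 3t − (t−1) of the 10 are across; that first reaches 10 at t = 5, so at least 9 crossings are needed.
The safety rule pushes this higher. Following every safe sequence of crossings, the most of the 10 that can be at the east bank as the rowboat arrives there on crossing 9 is 9 — never all 10.
So no plan with fewer than 11 crossings exists, and this one achieves 11:
1. 2 mutineers → the east bank.  (the west bank: 5O 3M; the east bank: 0O 2M)
2. 1 mutineer ← the west bank.  (the west bank: 5O 4M; the east bank: 0O 1M)
3. 3 mutineers → the east bank.  (the west bank: 5O 1M; the east bank: 0O 4M)
4. 1 mutineer ← the west bank.  (the west bank: 5O 2M; the east bank: 0O 3M)
5. 3 officers → the east bank.  (the west bank: 2O 2M; the east bank: 3O 3M)
6. 1 officer and 1 mutineer ← the west bank.  (the west bank: 3O 3M; the east bank: 2O 2M)
7. 3 officers → the east bank.  (the west bank: 0O 3M; the east bank: 5O 2M)
8. 1 mutineer ← the west bank.  (the west bank: 0O 4M; the east bank: 5O 1M)
9. 2 mutineers → the east bank.  (the west bank: 0O 2M; the east bank: 5O 3M)
10. 1 mutineer ← the west bank.  (the west bank: 0O 3M; the east bank: 5O 2M)
11. 3 mutineers → the east bank.  (the west bank: 0O 0M; the east bank: 5O 5M)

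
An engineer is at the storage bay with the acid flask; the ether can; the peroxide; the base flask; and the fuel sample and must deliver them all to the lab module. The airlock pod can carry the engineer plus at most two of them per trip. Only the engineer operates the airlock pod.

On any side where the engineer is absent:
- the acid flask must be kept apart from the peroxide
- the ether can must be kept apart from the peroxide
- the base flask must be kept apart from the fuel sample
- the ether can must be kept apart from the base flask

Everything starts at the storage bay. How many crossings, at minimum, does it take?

Counting alone: the engineer can take at most 2 across per trip to the lab module, so moving all 5 needs at least 3 loaded trips out, with a return between consecutive ones — at least 5 crossings.
The safety rule pushes this higher. Following every safe sequence of crossings, the most of the 5 that can be at the lab module as the airlock pod arrives there on crossing 5 is 4 — never all 5.
So no plan with fewer than 7 crossings exists, and this one achieves 7:
1. Engineer goes to the lab module with the base flask and the peroxide.  [the storage bay: the acid flask, the ether can, the fuel sample | the lab module: the base flask, the peroxide]
2. Engineer goes back to the storage bay alone.  [the storage bay: the acid flask, the ether can, the fuel sample | the lab module: the base flask, the peroxide]
3. Engineer goes to the lab module with the acid flask.  [the storage bay: the ether can, the fuel sample | the lab module: the acid flask, the base flask, the peroxide]
4. Engineer goes back to the storage bay with the peroxide.  [the storage bay: the ether can, the fuel sample, the peroxide | the lab module: the acid flask, the base flask]
5. Engineer goes to the lab module with the ether can and the fuel sample.  [the storage bay: the peroxide | the lab module: the acid flask, the base flask, the ether can, the fuel sample]
6. Engineer goes back to the storage bay with the base flask.  [the storage bay: the base flask, the peroxide | the lab module: the acid flask, the ether can, the fuel sample]
7. Engineer goes to the lab module with the base flask and the peroxide.  [the storage bay: — | the lab module: the acid flask, the base flask, the ether can, the fuel sample, the peroxide]

7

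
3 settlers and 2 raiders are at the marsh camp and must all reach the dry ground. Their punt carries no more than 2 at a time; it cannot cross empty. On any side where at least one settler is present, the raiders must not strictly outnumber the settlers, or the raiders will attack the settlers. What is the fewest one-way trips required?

Counting alone: each trip to the dry ground takes at most 2 across and each return brings at least 1 back, so after t trips out (and t−1 returns) at most 2t − (t−1) of the 5 are across; that first reaches 5 at t = 4, so at least 7 crossings are needed.
The plan below uses exactly 7 crossings, so it is optimal:
1. 2 raiders → the dry ground.  (the marsh camp: 3S 0R; the dry ground: 0S 2R)
2. 1 raider ← the marsh camp.  (the marsh camp: 3S 1R; the dry ground: 0S 1R)
3. 2 settlers → the dry ground.  (the marsh camp: 1S 1R; the dry ground: 2S 1R)
4. 1 settler ← the marsh camp.  (the marsh camp: 2S 1R; the dry ground: 1S 1R)
5. 1 settler and 1 raider → the dry ground.  (the marsh camp: 1S 0R; the dry ground: 2S 2R)
6. 1 raider ← the marsh camp.  (the marsh camp: 1S 1R; the dry ground: 2S 1R)
7. 1 settler and 1 raider → the dry ground.  (the marsh camp: 0S 0R; the dry ground: 3S 2R)

7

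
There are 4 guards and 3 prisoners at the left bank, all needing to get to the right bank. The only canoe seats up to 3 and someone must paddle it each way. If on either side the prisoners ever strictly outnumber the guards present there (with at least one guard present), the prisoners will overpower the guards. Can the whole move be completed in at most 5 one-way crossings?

Yes

Yes — this plan uses 5 crossings (≤ 5):
1. 3 prisoners → the right bank.  (the left bank: 4G 0P; the right bank: 0G 3P)
2. 1 prisoner ← the left bank.  (the left bank: 4G 1P; the right bank: 0G 2P)
3. 3 guards → the right bank.  (the left bank: 1G 1P; the right bank: 3G 2P)
4. 1 guard ← the left bank.  (the left bank: 2G 1P; the right bank: 2G 2P)
5. 2 guards and 1 prisoner → the right bank.  (the left bank: 0G 0P; the right bank: 4G 3P)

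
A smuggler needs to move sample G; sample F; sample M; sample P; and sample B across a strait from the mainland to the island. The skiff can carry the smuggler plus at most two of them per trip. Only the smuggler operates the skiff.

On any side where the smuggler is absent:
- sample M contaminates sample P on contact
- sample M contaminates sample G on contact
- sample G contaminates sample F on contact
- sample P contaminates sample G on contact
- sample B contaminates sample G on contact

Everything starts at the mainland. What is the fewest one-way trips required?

7

Counting alone: the smuggler can take at most 2 across per trip to the island, so moving all 5 needs at least 3 loaded trips out, with a return between consecutive ones — at least 5 crossings.
The safety rule pushes this higher. Following every safe sequence of crossings, the most of the 5 that can be at the island as the skiff arrives there on crossing 5 is 4 — never all 5.
So no plan with fewer than 7 crossings exists, and this one achieves 7:
1. Smuggler goes to the island with sample G and sample M.  [the mainland: sample B, sample F, sample P | the island: sample G, sample M]
2. Smuggler goes back to the mainland with sample G.  [the mainland: sample B, sample F, sample G, sample P | the island: sample M]
3. Smuggler goes to the island with sample F and sample G.  [the mainland: sample B, sample P | the island: sample F, sample G, sample M]
4. Smuggler goes back to the mainland with sample G.  [the mainland: sample B, sample G, sample P | the island: sample F, sample M]
5. Smuggler goes to the island with sample B and sample G.  [the mainland: sample P | the island: sample B, sample F, sample G, sample M]
6. Smuggler goes back to the mainland with sample G.  [the mainland: sample G, sample P | the island: sample B, sample F, sample M]
7. Smuggler goes to the island with sample G and sample P.  [the mainland: — | the island: sample B, sample F, sample G, sample M, sample P]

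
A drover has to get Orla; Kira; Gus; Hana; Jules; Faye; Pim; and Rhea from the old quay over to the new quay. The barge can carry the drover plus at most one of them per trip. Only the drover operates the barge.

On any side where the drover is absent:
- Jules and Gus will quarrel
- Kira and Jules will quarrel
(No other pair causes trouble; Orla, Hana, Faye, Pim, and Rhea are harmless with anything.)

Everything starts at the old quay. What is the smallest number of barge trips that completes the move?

Counting alone: the drover can take at most 1 across per trip to the new quay, so moving all 8 needs at least 8 loaded trips out, with a return between consecutive ones — at least 15 crossings.
The safety rule pushes this higher. Following every safe sequence of crossings, the most of the 8 that can be at the new quay as the barge arrives there on crossing 15 is 7 — never all 8.
So no plan with fewer than 17 crossings exists, and this one achieves 17:
1. Drover goes to the new quay with Jules.
2. Drover goes back to the old quay alone.
3. Drover goes to the new quay with Orla.
4. Drover goes back to the old quay alone.
5. Drover goes to the new quay with Kira.
6. Drover goes back to the old quay with Jules.
7. Drover goes to the new quay with Gus.
8. Drover goes back to the old quay alone.
9. Drover goes to the new quay with Hana.
10. Drover goes back to the old quay alone.
11. Drover goes to the new quay with Faye.
12. Drover goes back to the old quay alone.
13. Drover goes to the new quay with Pim.
14. Drover goes back to the old quay alone.
15. Drover goes to the new quay with Rhea.
16. Drover goes back to the old quay alone.
17. Drover goes to the new quay with Jules.

17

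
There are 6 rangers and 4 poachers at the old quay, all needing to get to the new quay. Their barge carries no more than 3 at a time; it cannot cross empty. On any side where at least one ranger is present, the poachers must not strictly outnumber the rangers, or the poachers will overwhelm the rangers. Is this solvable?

Yes

1. 2 poachers → the new quay.  (the old quay: 6R 2P; the new quay: 0R 2P)
2. 1 poacher ← the old quay.  (the old quay: 6R 3P; the new quay: 0R 1P)
3. 3 poachers → the new quay.  (the old quay: 6R 0P; the new quay: 0R 4P)
4. 1 poacher ← the old quay.  (the old quay: 6R 1P; the new quay: 0R 3P)
5. 3 rangers → the new quay.  (the old quay: 3R 1P; the new quay: 3R 3P)
6. 1 poacher ← the old quay.  (the old quay: 3R 2P; the new quay: 3R 2P)
7. 1 ranger and 2 poachers → the new quay.  (the old quay: 2R 0P; the new quay: 4R 4P)
8. 1 poacher ← the old quay.  (the old quay: 2R 1P; the new quay: 4R 3P)
9. 2 rangers and 1 poacher → the new quay.  (the old quay: 0R 0P; the new quay: 6R 4P)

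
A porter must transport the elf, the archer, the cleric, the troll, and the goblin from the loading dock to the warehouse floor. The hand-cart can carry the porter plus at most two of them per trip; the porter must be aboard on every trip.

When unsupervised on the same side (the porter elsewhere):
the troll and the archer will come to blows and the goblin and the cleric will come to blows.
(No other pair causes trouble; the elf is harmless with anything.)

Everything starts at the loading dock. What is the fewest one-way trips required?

5

Counting alone: the porter can take at most 2 across per trip to the warehouse floor, so moving all 5 needs at least 3 loaded trips out, with a return between consecutive ones — at least 5 crossings.
The plan below uses exactly 5 crossings, so it is optimal:
1. Porter goes to the warehouse floor with the archer and the cleric.
2. Porter goes back to the loading dock alone.
3. Porter goes to the warehouse floor with the elf.
4. Porter goes back to the loading dock alone.
5. Porter goes to the warehouse floor with the goblin and the troll.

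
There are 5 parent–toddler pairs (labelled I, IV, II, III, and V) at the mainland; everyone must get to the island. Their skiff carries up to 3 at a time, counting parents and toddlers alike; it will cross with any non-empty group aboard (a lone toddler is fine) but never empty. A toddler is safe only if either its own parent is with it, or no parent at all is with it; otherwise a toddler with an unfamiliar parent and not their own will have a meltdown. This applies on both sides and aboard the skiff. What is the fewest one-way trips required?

11

Counting alone: each trip to the island takes at most 3 across and each return brings at least 1 back, so after t trips out (and t−1 returns) at most 3t − (t−1) of the 10 are across; that first reaches 10 at t = 5, so at least 9 crossings are needed.
The safety rule pushes this higher. Following every safe sequence of crossings, the most of the 10 that can be at the island as the skiff arrives there on crossing 9 is 9 — never all 10.
So no plan with fewer than 11 crossings exists, and this one achieves 11:
1. parent I and toddler I cross → the island.
2. parent I crosses ← the mainland.
3. toddler II, toddler III, and toddler IV cross → the island.
4. toddler I crosses ← the mainland.
5. parent II, parent III, and parent IV cross → the island.
6. parent IV and toddler IV cross ← the mainland.
7. parent I, parent IV, and parent V cross → the island.
8. toddler II crosses ← the mainland.
9. toddler I and toddler IV cross → the island.
10. toddler I crosses ← the mainland.
11. toddler I, toddler II, and toddler V cross → the island.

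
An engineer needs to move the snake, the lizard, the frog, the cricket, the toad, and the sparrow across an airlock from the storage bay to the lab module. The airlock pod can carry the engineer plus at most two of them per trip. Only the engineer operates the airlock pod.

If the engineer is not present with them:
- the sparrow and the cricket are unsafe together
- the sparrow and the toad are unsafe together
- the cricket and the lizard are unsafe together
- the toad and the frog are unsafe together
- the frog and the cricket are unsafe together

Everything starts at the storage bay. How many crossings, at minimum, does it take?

7

Counting alone: the engineer can take at most 2 across per trip to the lab module, so moving all 6 needs at least 3 loaded trips out, with a return between consecutive ones — at least 5 crossings.
The safety rule pushes this higher. Following every safe sequence of crossings, the most of the 6 that can be at the lab module as the airlock pod arrives there on crossing 5 is 5 — never all 6.
So no plan with fewer than 7 crossings exists, and this one achieves 7:
1. Engineer goes to the lab module with the cricket and the toad.  [the storage bay: the frog, the lizard, the snake, the sparrow | the lab module: the cricket, the toad]
2. Engineer goes back to the storage bay alone.  [the storage bay: the frog, the lizard, the snake, the sparrow | the lab module: the cricket, the toad]
3. Engineer goes to the lab module with the lizard and the snake.  [the storage bay: the frog, the sparrow | the lab module: the cricket, the lizard, the snake, the toad]
4. Engineer goes back to the storage bay with the cricket.  [the storage bay: the cricket, the frog, the sparrow | the lab module: the lizard, the snake, the toad]
5. Engineer goes to the lab module with the frog and the sparrow.  [the storage bay: the cricket | the lab module: the frog, the lizard, the snake, the sparrow, the toad]
6. Engineer goes back to the storage bay with the toad.  [the storage bay: the cricket, the toad | the lab module: the frog, the lizard, the snake, the sparrow]
7. Engineer goes to the lab module with the cricket and the toad.  [the storage bay: — | the lab module: the cricket, the frog, the lizard, the snake, the sparrow, the toad]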